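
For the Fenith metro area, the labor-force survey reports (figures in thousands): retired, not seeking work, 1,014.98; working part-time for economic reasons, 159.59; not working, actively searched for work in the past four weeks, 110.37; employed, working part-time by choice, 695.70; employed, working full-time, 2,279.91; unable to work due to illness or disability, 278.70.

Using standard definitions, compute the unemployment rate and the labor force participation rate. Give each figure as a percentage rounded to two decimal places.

Employed = 159.59 + 695.70 + 2,279.91 = 3,135.20 thousand (anyone who worked, including part-time for economic reasons, counts as employed).
Unemployed = 110.37 thousand.
Labor force = 3,135.20 + 110.37 = 3,245.57 thousand.
Not in labor force = 1,014.98 + 278.70 = 1,293.68 thousand (those not working and not actively searching are outside the labor force).
Civilian working-age population = 3,245.57 + 1,293.68 = 4,539.25 thousand.
Unemployment rate = 110.37 / 3,245.57 = 3.40%.
Labor force participation rate = 3,245.57 / 4,539.25 = 71.50%.

Unemployment rate ≈ 3.40%; labor force participation rate ≈ 71.50%.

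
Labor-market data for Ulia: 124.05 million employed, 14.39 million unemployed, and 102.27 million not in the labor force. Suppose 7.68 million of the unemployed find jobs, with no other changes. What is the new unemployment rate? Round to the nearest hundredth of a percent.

Initially, labor force = 124.05 + 14.39 = 138.44 million, so u = 14.39/138.44 = 10.39%.
After the change, unemployed falls and employed rises by 7.68; labor force unchanged → E = 131.73, U = 6.71, labor force = 138.44 million.
New unemployment rate = 6.71 / 138.44 = 4.85%.

New unemployment rate ≈ 4.85%.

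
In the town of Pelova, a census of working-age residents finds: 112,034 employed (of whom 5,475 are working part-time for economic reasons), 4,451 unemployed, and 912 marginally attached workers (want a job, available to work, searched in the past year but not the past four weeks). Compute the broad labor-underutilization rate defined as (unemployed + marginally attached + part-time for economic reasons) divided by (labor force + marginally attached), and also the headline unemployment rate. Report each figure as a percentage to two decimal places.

Broad underutilization rate ≈ 9.23%; headline unemployment rate ≈ 3.82%.

Labor force = 112,034 + 4,451 = 116,485.
Numerator = 4,451 + 912 + 5,475 = 10,838.
Denominator = 116,485 + 912 = 117,397.
Broad rate = 10,838 / 117,397 = 9.23%.
Headline unemployment rate = 4,451 / 116,485 = 3.82%.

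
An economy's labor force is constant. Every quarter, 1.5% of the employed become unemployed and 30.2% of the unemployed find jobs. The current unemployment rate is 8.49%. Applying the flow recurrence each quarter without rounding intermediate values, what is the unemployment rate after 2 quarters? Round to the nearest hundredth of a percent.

Unemployment rate after two quarters ≈ 6.48%.

With a fixed labor force, u_{t+1} = u_t + s·(1−u_t) − f·u_t = u_t·(1−s−f) + s.
Here 1−s−f = 0.683 and s = 0.015.
u_1 = 0.084900 × 0.683 + 0.015 = 0.072987.
u_2 = 0.072987 × 0.683 + 0.015 = 0.064850.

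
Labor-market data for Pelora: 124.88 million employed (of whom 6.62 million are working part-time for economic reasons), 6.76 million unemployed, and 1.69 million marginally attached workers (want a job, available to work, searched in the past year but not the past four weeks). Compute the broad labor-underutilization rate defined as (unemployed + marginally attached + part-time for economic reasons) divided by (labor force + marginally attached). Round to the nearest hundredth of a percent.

Labor force = 124.88 + 6.76 = 131.64 million.
Numerator = 6.76 + 1.69 + 6.62 = 15.07 million.
Denominator = 131.64 + 1.69 = 133.33 million.
Broad rate = 15.07 / 133.33 = 11.30%.

Broad underutilization rate ≈ 11.30%.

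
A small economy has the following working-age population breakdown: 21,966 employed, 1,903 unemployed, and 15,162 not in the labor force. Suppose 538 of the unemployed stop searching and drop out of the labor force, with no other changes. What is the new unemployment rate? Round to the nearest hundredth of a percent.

New unemployment rate ≈ 5.85%.

Initially, labor force = 21,966 + 1,903 = 23,869, so u = 1,903/23,869 = 7.97%.
After the change, unemployed and labor force both fall by 538 → E = 21,966, U = 1,365, labor force = 23,331.
New unemployment rate = 1,365 / 23,331 = 5.85%.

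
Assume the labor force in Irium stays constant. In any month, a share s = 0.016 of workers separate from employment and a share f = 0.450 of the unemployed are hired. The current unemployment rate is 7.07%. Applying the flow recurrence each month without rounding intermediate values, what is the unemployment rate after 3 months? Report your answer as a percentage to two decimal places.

With a fixed labor force, u_{t+1} = u_t + s·(1−u_t) − f·u_t = u_t·(1−s−f) + s.
Here 1−s−f = 0.534 and s = 0.016.
u_1 = 0.070700 × 0.534 + 0.016 = 0.053754.
u_2 = 0.053754 × 0.534 + 0.016 = 0.044705.
u_3 = 0.044705 × 0.534 + 0.016 = 0.039872.

Unemployment rate after three months ≈ 3.99%.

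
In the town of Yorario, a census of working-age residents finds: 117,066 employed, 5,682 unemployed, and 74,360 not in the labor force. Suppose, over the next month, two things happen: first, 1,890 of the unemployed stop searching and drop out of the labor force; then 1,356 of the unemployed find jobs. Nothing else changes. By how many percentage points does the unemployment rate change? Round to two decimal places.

The unemployment rate changes by −2.61 percentage points.

Initially, labor force = 117,066 + 5,682 = 122,748, so u = 5,682/122,748 = 4.63%.
After the first change, unemployed and labor force both fall by 1,890 → E = 117,066, U = 3,792, labor force = 120,858.
After the second change, unemployed falls and employed rises by 1,356; labor force unchanged → E = 118,422, U = 2,436, labor force = 120,858.
New unemployment rate = 2,436 / 120,858 = 2.02%.
Change = 2.02% − 4.63% = −2.61 percentage points.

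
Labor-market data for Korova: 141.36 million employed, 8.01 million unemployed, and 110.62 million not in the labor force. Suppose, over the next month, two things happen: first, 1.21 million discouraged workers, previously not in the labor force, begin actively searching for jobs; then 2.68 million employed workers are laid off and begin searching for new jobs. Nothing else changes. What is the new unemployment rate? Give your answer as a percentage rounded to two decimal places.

New unemployment rate ≈ 7.90%.

Initially, labor force = 141.36 + 8.01 = 149.37 million, so u = 8.01/149.37 = 5.36%.
After the first change, unemployed and labor force both rise by 1.21 → E = 141.36, U = 9.22, labor force = 150.58 million.
After the second change, employed falls and unemployed rises by 2.68; labor force unchanged → E = 138.68, U = 11.90, labor force = 150.58 million.
New unemployment rate = 11.90 / 150.58 = 7.90%.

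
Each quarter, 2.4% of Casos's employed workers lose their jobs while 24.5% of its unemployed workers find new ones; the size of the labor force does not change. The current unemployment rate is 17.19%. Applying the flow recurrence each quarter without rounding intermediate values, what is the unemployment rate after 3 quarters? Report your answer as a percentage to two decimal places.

Unemployment rate after three quarters ≈ 12.15%.

With a fixed labor force, u_{t+1} = u_t + s·(1−u_t) − f·u_t = u_t·(1−s−f) + s.
Here 1−s−f = 0.731 and s = 0.024.
u_1 = 0.171900 × 0.731 + 0.024 = 0.149659.
u_2 = 0.149659 × 0.731 + 0.024 = 0.133401.
u_3 = 0.133401 × 0.731 + 0.024 = 0.121516.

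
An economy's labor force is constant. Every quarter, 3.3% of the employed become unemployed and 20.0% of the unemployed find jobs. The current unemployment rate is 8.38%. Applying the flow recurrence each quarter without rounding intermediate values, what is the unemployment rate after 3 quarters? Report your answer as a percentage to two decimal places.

With a fixed labor force, u_{t+1} = u_t + s·(1−u_t) − f·u_t = u_t·(1−s−f) + s.
Here 1−s−f = 0.767 and s = 0.033.
u_1 = 0.083800 × 0.767 + 0.033 = 0.097275.
u_2 = 0.097275 × 0.767 + 0.033 = 0.107610.
u_3 = 0.107610 × 0.767 + 0.033 = 0.115537.

Unemployment rate after three quarters ≈ 11.55%.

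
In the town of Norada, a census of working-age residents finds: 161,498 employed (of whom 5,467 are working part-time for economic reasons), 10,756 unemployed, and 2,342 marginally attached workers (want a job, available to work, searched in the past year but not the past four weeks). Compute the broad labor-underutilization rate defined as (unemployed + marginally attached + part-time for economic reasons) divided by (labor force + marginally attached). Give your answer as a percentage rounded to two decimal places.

Labor force = 161,498 + 10,756 = 172,254.
Numerator = 10,756 + 2,342 + 5,467 = 18,565.
Denominator = 172,254 + 2,342 = 174,596.
Broad rate = 18,565 / 174,596 = 10.63%.

Broad underutilization rate ≈ 10.63%.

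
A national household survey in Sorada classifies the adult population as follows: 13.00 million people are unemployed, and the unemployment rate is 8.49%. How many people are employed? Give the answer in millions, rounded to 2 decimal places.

About 140.12 million are employed.

Labor force = U / u = 13.00 / 0.0849 ≈ 153.12 million.
Employed = labor force − unemployed = 153.12 − 13.00 = 140.12 million.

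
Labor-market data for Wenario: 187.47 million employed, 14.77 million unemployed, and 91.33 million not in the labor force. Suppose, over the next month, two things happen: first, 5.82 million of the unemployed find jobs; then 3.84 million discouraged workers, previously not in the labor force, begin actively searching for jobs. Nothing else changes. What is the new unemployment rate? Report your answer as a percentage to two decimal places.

New unemployment rate ≈ 6.21%.

Initially, labor force = 187.47 + 14.77 = 202.24 million, so u = 14.77/202.24 = 7.30%.
After the first change, unemployed falls and employed rises by 5.82; labor force unchanged → E = 193.29, U = 8.95, labor force = 202.24 million.
After the second change, unemployed and labor force both rise by 3.84 → E = 193.29, U = 12.79, labor force = 206.08 million.
New unemployment rate = 12.79 / 206.08 = 6.21%.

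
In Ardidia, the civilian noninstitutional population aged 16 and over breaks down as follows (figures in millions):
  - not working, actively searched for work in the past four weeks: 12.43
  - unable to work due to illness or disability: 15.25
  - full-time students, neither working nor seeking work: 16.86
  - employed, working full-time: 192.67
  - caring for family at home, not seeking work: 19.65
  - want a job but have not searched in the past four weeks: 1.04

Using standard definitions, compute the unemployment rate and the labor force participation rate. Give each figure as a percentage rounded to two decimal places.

Employed = 192.67 million.
Unemployed = 12.43 million.
Labor force = 192.67 + 12.43 = 205.10 million.
Not in labor force = 15.25 + 16.86 + 19.65 + 1.04 = 52.80 million (those not working and not actively searching are outside the labor force — including those who want a job but have given up searching).
Civilian working-age population = 205.10 + 52.80 = 257.90 million.
Unemployment rate = 12.43 / 205.10 = 6.06%.
Labor force participation rate = 205.10 / 257.90 = 79.53%.

Unemployment rate ≈ 6.06%; labor force participation rate ≈ 79.53%.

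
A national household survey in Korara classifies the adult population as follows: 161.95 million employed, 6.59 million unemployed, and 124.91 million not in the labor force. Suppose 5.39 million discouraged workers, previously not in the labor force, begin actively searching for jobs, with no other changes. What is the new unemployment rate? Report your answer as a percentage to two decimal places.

Initially, labor force = 161.95 + 6.59 = 168.54 million, so u = 6.59/168.54 = 3.91%.
After the change, unemployed and labor force both rise by 5.39 → E = 161.95, U = 11.98, labor force = 173.93 million.
New unemployment rate = 11.98 / 173.93 = 6.89%.

New unemployment rate ≈ 6.89%.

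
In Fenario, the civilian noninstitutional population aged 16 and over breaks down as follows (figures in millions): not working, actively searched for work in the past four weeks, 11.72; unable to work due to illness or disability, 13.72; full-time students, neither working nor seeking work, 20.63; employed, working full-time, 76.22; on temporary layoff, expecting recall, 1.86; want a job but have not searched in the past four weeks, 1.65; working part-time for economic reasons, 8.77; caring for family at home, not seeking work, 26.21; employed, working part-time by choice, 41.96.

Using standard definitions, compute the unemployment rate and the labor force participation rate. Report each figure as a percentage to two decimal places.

Unemployment rate ≈ 9.66%; labor force participation rate ≈ 69.32%.

Employed = 76.22 + 8.77 + 41.96 = 126.95 million (anyone who worked, including part-time for economic reasons, counts as employed).
Unemployed = 11.72 + 1.86 = 13.58 million (jobless and actively searching, or on temporary layoff).
Labor force = 126.95 + 13.58 = 140.53 million.
Not in labor force = 13.72 + 20.63 + 1.65 + 26.21 = 62.21 million (those not working and not actively searching are outside the labor force — including those who want a job but have given up searching).
Civilian working-age population = 140.53 + 62.21 = 202.74 million.
Unemployment rate = 13.58 / 140.53 = 9.66%.
Labor force participation rate = 140.53 / 202.74 = 69.32%.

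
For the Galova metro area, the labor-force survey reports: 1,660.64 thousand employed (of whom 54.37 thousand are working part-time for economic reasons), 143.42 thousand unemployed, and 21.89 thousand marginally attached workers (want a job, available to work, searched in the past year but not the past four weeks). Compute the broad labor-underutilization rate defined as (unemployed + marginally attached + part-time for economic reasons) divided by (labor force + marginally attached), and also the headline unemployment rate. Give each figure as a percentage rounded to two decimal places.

Broad underutilization rate ≈ 12.03%; headline unemployment rate ≈ 7.95%.

Labor force = 1,660.64 + 143.42 = 1,804.06 thousand.
Numerator = 143.42 + 21.89 + 54.37 = 219.68 thousand.
Denominator = 1,804.06 + 21.89 = 1,825.95 thousand.
Broad rate = 219.68 / 1,825.95 = 12.03%.
Headline unemployment rate = 143.42 / 1,804.06 = 7.95%.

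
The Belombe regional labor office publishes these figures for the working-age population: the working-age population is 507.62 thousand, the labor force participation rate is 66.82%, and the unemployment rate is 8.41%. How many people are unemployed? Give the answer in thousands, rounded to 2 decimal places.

About 28.53 thousand are unemployed.

Labor force = 0.6682 × 507.62 = 339.19 thousand.
Unemployed = 0.0841 × 339.19 ≈ 28.53 thousand.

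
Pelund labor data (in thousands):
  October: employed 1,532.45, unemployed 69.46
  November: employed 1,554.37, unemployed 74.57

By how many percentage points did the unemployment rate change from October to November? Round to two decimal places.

October: labor force = 1,532.45 + 69.46 = 1,601.91; u = 69.46/1,601.91 = 4.34%.
November: labor force = 1,554.37 + 74.57 = 1,628.94; u = 74.57/1,628.94 = 4.58%.
Change = 4.58% − 4.34% = +0.24 pp.

The unemployment rate changed by +0.24 percentage points.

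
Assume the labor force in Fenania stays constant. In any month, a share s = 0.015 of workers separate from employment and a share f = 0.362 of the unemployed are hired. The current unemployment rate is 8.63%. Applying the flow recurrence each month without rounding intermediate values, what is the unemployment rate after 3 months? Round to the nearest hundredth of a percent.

With a fixed labor force, u_{t+1} = u_t + s·(1−u_t) − f·u_t = u_t·(1−s−f) + s.
Here 1−s−f = 0.623 and s = 0.015.
u_1 = 0.086300 × 0.623 + 0.015 = 0.068765.
u_2 = 0.068765 × 0.623 + 0.015 = 0.057841.
u_3 = 0.057841 × 0.623 + 0.015 = 0.051035.

Unemployment rate after three months ≈ 5.10%.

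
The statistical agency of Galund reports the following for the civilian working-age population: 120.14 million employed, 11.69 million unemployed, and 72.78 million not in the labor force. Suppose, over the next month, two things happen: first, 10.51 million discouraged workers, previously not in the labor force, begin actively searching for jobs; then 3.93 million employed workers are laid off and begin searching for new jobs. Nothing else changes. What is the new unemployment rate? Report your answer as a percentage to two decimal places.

New unemployment rate ≈ 18.36%.

Initially, labor force = 120.14 + 11.69 = 131.83 million, so u = 11.69/131.83 = 8.87%.
After the first change, unemployed and labor force both rise by 10.51 → E = 120.14, U = 22.20, labor force = 142.34 million.
After the second change, employed falls and unemployed rises by 3.93; labor force unchanged → E = 116.21, U = 26.13, labor force = 142.34 million.
New unemployment rate = 26.13 / 142.34 = 18.36%.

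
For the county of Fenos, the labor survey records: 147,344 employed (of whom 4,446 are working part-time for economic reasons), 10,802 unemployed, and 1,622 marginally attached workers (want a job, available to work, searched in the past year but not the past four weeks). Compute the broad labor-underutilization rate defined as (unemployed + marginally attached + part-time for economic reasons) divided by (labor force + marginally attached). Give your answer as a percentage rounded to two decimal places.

Broad underutilization rate ≈ 10.56%.

Labor force = 147,344 + 10,802 = 158,146.
Numerator = 10,802 + 1,622 + 4,446 = 16,870.
Denominator = 158,146 + 1,622 = 159,768.
Broad rate = 16,870 / 159,768 = 10.56%.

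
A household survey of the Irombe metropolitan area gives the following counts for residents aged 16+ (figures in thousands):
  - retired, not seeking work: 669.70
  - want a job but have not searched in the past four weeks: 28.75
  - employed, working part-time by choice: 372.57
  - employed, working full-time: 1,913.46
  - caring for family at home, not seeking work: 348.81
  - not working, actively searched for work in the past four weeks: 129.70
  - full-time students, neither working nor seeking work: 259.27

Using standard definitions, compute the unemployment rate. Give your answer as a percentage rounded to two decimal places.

Employed = 372.57 + 1,913.46 = 2,286.03 thousand.
Unemployed = 129.70 thousand.
Labor force = 2,286.03 + 129.70 = 2,415.73 thousand.
Unemployment rate = 129.70 / 2,415.73 = 5.37%.

Unemployment rate ≈ 5.37%.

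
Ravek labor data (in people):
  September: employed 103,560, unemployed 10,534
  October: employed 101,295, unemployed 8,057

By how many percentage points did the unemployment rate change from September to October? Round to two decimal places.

The unemployment rate changed by −1.86 percentage points.

September: labor force = 103,560 + 10,534 = 114,094; u = 10,534/114,094 = 9.23%.
October: labor force = 101,295 + 8,057 = 109,352; u = 8,057/109,352 = 7.37%.
Change = 7.37% − 9.23% = −1.86 pp.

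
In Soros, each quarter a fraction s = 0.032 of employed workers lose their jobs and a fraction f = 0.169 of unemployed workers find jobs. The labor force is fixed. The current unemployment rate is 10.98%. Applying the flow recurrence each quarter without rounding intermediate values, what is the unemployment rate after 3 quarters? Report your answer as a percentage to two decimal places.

Unemployment rate after three quarters ≈ 13.40%.

With a fixed labor force, u_{t+1} = u_t + s·(1−u_t) − f·u_t = u_t·(1−s−f) + s.
Here 1−s−f = 0.799 and s = 0.032.
u_1 = 0.109800 × 0.799 + 0.032 = 0.119730.
u_2 = 0.119730 × 0.799 + 0.032 = 0.127664.
u_3 = 0.127664 × 0.799 + 0.032 = 0.134004.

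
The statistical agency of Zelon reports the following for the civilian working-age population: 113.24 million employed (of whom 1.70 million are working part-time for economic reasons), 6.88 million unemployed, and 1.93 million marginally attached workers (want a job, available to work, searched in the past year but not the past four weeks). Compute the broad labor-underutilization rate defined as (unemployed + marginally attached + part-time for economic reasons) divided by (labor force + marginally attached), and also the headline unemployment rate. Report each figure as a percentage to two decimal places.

Labor force = 113.24 + 6.88 = 120.12 million.
Numerator = 6.88 + 1.93 + 1.70 = 10.51 million.
Denominator = 120.12 + 1.93 = 122.05 million.
Broad rate = 10.51 / 122.05 = 8.61%.
Headline unemployment rate = 6.88 / 120.12 = 5.73%.

Broad underutilization rate ≈ 8.61%; headline unemployment rate ≈ 5.73%.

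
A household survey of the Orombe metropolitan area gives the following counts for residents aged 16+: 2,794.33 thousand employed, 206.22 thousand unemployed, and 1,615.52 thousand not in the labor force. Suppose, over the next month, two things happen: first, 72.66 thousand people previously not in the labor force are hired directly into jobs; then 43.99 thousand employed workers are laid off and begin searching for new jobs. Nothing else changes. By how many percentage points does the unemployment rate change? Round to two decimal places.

The unemployment rate changes by +1.27 percentage points.

Initially, labor force = 2,794.33 + 206.22 = 3,000.55 thousand, so u = 206.22/3,000.55 = 6.87%.
After the first change, employed and labor force both rise by 72.66; unemployed unchanged → E = 2,866.99, U = 206.22, labor force = 3,073.21 thousand.
After the second change, employed falls and unemployed rises by 43.99; labor force unchanged → E = 2,823.00, U = 250.21, labor force = 3,073.21 thousand.
New unemployment rate = 250.21 / 3,073.21 = 8.14%.
Change = 8.14% − 6.87% = +1.27 percentage points.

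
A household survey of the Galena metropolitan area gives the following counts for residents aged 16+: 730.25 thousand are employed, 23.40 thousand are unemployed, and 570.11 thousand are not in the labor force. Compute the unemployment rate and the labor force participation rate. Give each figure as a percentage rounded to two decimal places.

Unemployment rate ≈ 3.10%; labor force participation rate ≈ 56.93%.

Labor force = employed + unemployed = 730.25 + 23.40 = 753.65 thousand.
Working-age population = 753.65 + 570.11 = 1,323.76 thousand.
Unemployment rate = 23.40 / 753.65 = 3.10%.
Labor force participation rate = 753.65 / 1,323.76 = 56.93%.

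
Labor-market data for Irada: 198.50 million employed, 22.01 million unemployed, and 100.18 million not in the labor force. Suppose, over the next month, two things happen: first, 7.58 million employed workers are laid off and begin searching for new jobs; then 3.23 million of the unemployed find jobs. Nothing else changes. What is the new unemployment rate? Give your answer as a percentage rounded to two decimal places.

New unemployment rate ≈ 11.95%.

Initially, labor force = 198.50 + 22.01 = 220.51 million, so u = 22.01/220.51 = 9.98%.
After the first change, employed falls and unemployed rises by 7.58; labor force unchanged → E = 190.92, U = 29.59, labor force = 220.51 million.
After the second change, unemployed falls and employed rises by 3.23; labor force unchanged → E = 194.15, U = 26.36, labor force = 220.51 million.
New unemployment rate = 26.36 / 220.51 = 11.95%.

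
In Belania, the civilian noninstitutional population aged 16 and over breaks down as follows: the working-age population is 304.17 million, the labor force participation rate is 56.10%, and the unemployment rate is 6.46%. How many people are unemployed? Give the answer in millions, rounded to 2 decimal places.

Labor force = 0.5610 × 304.17 = 170.64 million.
Unemployed = 0.0646 × 170.64 ≈ 11.02 million.

About 11.02 million are unemployed.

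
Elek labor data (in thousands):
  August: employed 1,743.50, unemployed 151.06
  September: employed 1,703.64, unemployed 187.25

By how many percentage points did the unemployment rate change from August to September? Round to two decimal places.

August: labor force = 1,743.50 + 151.06 = 1,894.56; u = 151.06/1,894.56 = 7.97%.
September: labor force = 1,703.64 + 187.25 = 1,890.89; u = 187.25/1,890.89 = 9.90%.
Change = 9.90% − 7.97% = +1.93 pp.

The unemployment rate changed by +1.93 percentage points.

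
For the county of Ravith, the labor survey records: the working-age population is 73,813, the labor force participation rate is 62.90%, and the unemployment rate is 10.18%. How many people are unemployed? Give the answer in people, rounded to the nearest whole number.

Labor force = 0.6290 × 73,813 = 46,428.
Unemployed = 0.1018 × 46,428 ≈ 4,726.

About 4,726 are unemployed.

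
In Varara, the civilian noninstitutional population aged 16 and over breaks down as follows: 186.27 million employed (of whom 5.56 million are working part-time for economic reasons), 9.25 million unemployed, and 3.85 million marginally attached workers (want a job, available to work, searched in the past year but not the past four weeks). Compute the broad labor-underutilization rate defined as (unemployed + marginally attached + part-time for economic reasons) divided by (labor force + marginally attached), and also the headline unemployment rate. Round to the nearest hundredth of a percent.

Labor force = 186.27 + 9.25 = 195.52 million.
Numerator = 9.25 + 3.85 + 5.56 = 18.66 million.
Denominator = 195.52 + 3.85 = 199.37 million.
Broad rate = 18.66 / 199.37 = 9.36%.
Headline unemployment rate = 9.25 / 195.52 = 4.73%.

Broad underutilization rate ≈ 9.36%; headline unemployment rate ≈ 4.73%.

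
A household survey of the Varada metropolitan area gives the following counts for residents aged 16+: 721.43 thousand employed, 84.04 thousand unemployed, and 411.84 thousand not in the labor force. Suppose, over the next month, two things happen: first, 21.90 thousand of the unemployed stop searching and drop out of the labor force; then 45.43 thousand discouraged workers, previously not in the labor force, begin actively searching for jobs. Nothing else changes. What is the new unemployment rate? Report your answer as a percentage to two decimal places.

New unemployment rate ≈ 12.98%.

Initially, labor force = 721.43 + 84.04 = 805.47 thousand, so u = 84.04/805.47 = 10.43%.
After the first change, unemployed and labor force both fall by 21.90 → E = 721.43, U = 62.14, labor force = 783.57 thousand.
After the second change, unemployed and labor force both rise by 45.43 → E = 721.43, U = 107.57, labor force = 829.00 thousand.
New unemployment rate = 107.57 / 829.00 = 12.98%.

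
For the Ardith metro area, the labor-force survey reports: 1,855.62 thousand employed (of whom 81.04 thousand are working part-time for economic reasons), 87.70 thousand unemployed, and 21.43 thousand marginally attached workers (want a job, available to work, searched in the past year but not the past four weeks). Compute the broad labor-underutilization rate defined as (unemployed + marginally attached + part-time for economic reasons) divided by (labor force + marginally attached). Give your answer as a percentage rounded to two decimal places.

Labor force = 1,855.62 + 87.70 = 1,943.32 thousand.
Numerator = 87.70 + 21.43 + 81.04 = 190.17 thousand.
Denominator = 1,943.32 + 21.43 = 1,964.75 thousand.
Broad rate = 190.17 / 1,964.75 = 9.68%.

Broad underutilization rate ≈ 9.68%.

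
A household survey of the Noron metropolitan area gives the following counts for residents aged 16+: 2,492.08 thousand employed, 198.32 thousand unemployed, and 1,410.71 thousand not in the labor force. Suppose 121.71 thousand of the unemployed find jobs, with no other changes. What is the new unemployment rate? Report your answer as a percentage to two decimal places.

New unemployment rate ≈ 2.85%.

Initially, labor force = 2,492.08 + 198.32 = 2,690.40 thousand, so u = 198.32/2,690.40 = 7.37%.
After the change, unemployed falls and employed rises by 121.71; labor force unchanged → E = 2,613.79, U = 76.61, labor force = 2,690.40 thousand.
New unemployment rate = 76.61 / 2,690.40 = 2.85%.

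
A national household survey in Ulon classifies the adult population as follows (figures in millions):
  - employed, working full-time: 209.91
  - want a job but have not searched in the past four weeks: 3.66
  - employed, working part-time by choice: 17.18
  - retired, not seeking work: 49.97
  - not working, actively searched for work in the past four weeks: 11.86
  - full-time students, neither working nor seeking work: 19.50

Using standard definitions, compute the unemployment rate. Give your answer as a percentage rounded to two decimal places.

Unemployment rate ≈ 4.96%.

Employed = 209.91 + 17.18 = 227.09 million.
Unemployed = 11.86 million.
Labor force = 227.09 + 11.86 = 238.95 million.
Unemployment rate = 11.86 / 238.95 = 4.96%.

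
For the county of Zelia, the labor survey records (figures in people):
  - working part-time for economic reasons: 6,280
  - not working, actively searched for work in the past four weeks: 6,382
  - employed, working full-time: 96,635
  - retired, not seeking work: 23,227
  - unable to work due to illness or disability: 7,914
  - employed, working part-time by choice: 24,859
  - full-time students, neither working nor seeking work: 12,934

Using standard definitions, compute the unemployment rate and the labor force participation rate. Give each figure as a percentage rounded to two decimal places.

Unemployment rate ≈ 4.76%; labor force participation rate ≈ 75.27%.

Employed = 6,280 + 96,635 + 24,859 = 127,774 (anyone who worked, including part-time for economic reasons, counts as employed).
Unemployed = 6,382.
Labor force = 127,774 + 6,382 = 134,156.
Not in labor force = 23,227 + 7,914 + 12,934 = 44,075 (those not working and not actively searching are outside the labor force).
Civilian working-age population = 134,156 + 44,075 = 178,231.
Unemployment rate = 6,382 / 134,156 = 4.76%.
Labor force participation rate = 134,156 / 178,231 = 75.27%.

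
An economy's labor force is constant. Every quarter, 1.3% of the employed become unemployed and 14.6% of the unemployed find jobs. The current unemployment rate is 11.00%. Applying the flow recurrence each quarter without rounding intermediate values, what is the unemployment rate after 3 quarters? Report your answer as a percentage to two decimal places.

With a fixed labor force, u_{t+1} = u_t + s·(1−u_t) − f·u_t = u_t·(1−s−f) + s.
Here 1−s−f = 0.841 and s = 0.013.
u_1 = 0.110000 × 0.841 + 0.013 = 0.105510.
u_2 = 0.105510 × 0.841 + 0.013 = 0.101734.
u_3 = 0.101734 × 0.841 + 0.013 = 0.098558.

Unemployment rate after three quarters ≈ 9.86%.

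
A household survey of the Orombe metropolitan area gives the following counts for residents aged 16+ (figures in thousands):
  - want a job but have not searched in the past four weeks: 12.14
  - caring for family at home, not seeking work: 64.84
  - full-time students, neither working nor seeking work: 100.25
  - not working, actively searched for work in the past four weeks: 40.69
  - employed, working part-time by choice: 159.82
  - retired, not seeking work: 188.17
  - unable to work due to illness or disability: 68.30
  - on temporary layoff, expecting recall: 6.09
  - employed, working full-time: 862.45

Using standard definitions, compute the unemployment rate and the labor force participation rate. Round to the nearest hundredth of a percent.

Unemployment rate ≈ 4.38%; labor force participation rate ≈ 71.14%.

Employed = 159.82 + 862.45 = 1,022.27 thousand.
Unemployed = 40.69 + 6.09 = 46.78 thousand (jobless and actively searching, or on temporary layoff).
Labor force = 1,022.27 + 46.78 = 1,069.05 thousand.
Not in labor force = 12.14 + 64.84 + 100.25 + 188.17 + 68.30 = 433.70 thousand (those not working and not actively searching are outside the labor force — including those who want a job but have given up searching).
Civilian working-age population = 1,069.05 + 433.70 = 1,502.75 thousand.
Unemployment rate = 46.78 / 1,069.05 = 4.38%.
Labor force participation rate = 1,069.05 / 1,502.75 = 71.14%.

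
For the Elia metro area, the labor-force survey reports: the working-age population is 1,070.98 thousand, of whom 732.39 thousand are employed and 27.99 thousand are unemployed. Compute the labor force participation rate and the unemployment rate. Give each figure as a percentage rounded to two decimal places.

Labor force participation rate ≈ 71.00%; unemployment rate ≈ 3.68%.

Labor force = employed + unemployed = 732.39 + 27.99 = 760.38 thousand.
Unemployment rate = 27.99 / 760.38 = 3.68%.
Labor force participation rate = 760.38 / 1,070.98 = 71.00%.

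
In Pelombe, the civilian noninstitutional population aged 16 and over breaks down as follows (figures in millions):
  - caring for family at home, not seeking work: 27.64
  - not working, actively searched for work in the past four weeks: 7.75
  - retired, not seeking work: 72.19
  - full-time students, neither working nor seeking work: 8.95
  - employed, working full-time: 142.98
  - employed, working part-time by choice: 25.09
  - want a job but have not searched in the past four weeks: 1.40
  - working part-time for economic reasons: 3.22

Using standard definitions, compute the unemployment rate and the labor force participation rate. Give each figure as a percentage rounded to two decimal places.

Employed = 142.98 + 25.09 + 3.22 = 171.29 million (anyone who worked, including part-time for economic reasons, counts as employed).
Unemployed = 7.75 million.
Labor force = 171.29 + 7.75 = 179.04 million.
Not in labor force = 27.64 + 72.19 + 8.95 + 1.40 = 110.18 million (those not working and not actively searching are outside the labor force — including those who want a job but have given up searching).
Civilian working-age population = 179.04 + 110.18 = 289.22 million.
Unemployment rate = 7.75 / 179.04 = 4.33%.
Labor force participation rate = 179.04 / 289.22 = 61.90%.

Unemployment rate ≈ 4.33%; labor force participation rate ≈ 61.90%.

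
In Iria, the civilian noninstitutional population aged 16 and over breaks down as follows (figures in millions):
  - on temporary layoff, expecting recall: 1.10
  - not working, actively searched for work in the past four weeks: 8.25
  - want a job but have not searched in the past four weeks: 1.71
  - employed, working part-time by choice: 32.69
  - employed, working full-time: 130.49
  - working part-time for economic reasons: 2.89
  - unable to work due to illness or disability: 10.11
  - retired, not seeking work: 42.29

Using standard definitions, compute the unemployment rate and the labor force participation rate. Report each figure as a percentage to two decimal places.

Employed = 32.69 + 130.49 + 2.89 = 166.07 million (anyone who worked, including part-time for economic reasons, counts as employed).
Unemployed = 1.10 + 8.25 = 9.35 million (jobless and actively searching, or on temporary layoff).
Labor force = 166.07 + 9.35 = 175.42 million.
Not in labor force = 1.71 + 10.11 + 42.29 = 54.11 million (those not working and not actively searching are outside the labor force — including those who want a job but have given up searching).
Civilian working-age population = 175.42 + 54.11 = 229.53 million.
Unemployment rate = 9.35 / 175.42 = 5.33%.
Labor force participation rate = 175.42 / 229.53 = 76.43%.

Unemployment rate ≈ 5.33%; labor force participation rate ≈ 76.43%.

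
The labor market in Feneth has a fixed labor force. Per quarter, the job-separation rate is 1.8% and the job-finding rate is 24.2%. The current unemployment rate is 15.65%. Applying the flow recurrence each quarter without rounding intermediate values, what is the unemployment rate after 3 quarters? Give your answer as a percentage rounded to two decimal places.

Unemployment rate after three quarters ≈ 10.46%.

With a fixed labor force, u_{t+1} = u_t + s·(1−u_t) − f·u_t = u_t·(1−s−f) + s.
Here 1−s−f = 0.740 and s = 0.018.
u_1 = 0.156500 × 0.740 + 0.018 = 0.133810.
u_2 = 0.133810 × 0.740 + 0.018 = 0.117019.
u_3 = 0.117019 × 0.740 + 0.018 = 0.104594.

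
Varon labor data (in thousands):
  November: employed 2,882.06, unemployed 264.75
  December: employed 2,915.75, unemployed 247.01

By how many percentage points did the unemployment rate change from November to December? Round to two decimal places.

November: labor force = 2,882.06 + 264.75 = 3,146.81; u = 264.75/3,146.81 = 8.41%.
December: labor force = 2,915.75 + 247.01 = 3,162.76; u = 247.01/3,162.76 = 7.81%.
Change = 7.81% − 8.41% = −0.60 pp.

The unemployment rate changed by −0.60 percentage points.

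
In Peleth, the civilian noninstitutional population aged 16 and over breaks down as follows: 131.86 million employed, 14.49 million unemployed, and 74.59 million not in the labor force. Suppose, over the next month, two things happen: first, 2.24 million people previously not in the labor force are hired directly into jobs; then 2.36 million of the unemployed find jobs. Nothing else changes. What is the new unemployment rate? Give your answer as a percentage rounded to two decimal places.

Initially, labor force = 131.86 + 14.49 = 146.35 million, so u = 14.49/146.35 = 9.90%.
After the first change, employed and labor force both rise by 2.24; unemployed unchanged → E = 134.10, U = 14.49, labor force = 148.59 million.
After the second change, unemployed falls and employed rises by 2.36; labor force unchanged → E = 136.46, U = 12.13, labor force = 148.59 million.
New unemployment rate = 12.13 / 148.59 = 8.16%.

New unemployment rate ≈ 8.16%.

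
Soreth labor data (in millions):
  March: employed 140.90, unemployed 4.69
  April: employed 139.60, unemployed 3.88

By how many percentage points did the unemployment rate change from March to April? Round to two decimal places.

March: labor force = 140.90 + 4.69 = 145.59; u = 4.69/145.59 = 3.22%.
April: labor force = 139.60 + 3.88 = 143.48; u = 3.88/143.48 = 2.70%.
Change = 2.70% − 3.22% = −0.52 pp.

The unemployment rate changed by −0.52 percentage points.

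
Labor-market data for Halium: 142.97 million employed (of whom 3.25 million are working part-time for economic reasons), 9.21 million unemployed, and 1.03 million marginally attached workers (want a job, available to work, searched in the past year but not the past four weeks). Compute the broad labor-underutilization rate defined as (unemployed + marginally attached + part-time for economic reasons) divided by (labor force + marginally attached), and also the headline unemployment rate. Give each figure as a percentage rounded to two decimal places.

Labor force = 142.97 + 9.21 = 152.18 million.
Numerator = 9.21 + 1.03 + 3.25 = 13.49 million.
Denominator = 152.18 + 1.03 = 153.21 million.
Broad rate = 13.49 / 153.21 = 8.80%.
Headline unemployment rate = 9.21 / 152.18 = 6.05%.

Broad underutilization rate ≈ 8.80%; headline unemployment rate ≈ 6.05%.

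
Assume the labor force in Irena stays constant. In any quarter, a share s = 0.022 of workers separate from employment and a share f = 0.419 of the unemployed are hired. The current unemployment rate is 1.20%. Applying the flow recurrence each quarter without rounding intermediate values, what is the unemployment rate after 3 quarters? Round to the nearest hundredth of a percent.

With a fixed labor force, u_{t+1} = u_t + s·(1−u_t) − f·u_t = u_t·(1−s−f) + s.
Here 1−s−f = 0.559 and s = 0.022.
u_1 = 0.012000 × 0.559 + 0.022 = 0.028708.
u_2 = 0.028708 × 0.559 + 0.022 = 0.038048.
u_3 = 0.038048 × 0.559 + 0.022 = 0.043269.

Unemployment rate after three quarters ≈ 4.33%.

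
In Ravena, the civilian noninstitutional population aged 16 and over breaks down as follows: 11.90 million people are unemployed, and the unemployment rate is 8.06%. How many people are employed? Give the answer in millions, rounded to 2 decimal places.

About 135.74 million are employed.

Labor force = U / u = 11.90 / 0.0806 ≈ 147.64 million.
Employed = labor force − unemployed = 147.64 − 11.90 = 135.74 million.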